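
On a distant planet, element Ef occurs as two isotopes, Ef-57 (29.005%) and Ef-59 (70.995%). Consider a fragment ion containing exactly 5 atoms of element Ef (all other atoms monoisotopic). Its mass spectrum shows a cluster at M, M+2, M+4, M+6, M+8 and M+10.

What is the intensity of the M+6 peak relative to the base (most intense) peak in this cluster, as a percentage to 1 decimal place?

81.7%

Binomial terms of (0.29005 + 0.70995)^5: M 0.0021, M+2 0.0251, M+4 0.1230, M+6 0.3010, M+8 0.3684, M+10 0.1804 → M+8 is the base peak.
P(M+8) = C(5,4) × 0.29005^1 × 0.70995^4 = 5 × 0.29005 × 0.25404524 = 0.368429 (base)
P(M+6) = C(5,3) × 0.29005^2 × 0.70995^3 = 10 × 0.084129 × 0.35783539 = 0.301043
Relative intensity = 0.301043 / 0.368429 × 100 = 81.7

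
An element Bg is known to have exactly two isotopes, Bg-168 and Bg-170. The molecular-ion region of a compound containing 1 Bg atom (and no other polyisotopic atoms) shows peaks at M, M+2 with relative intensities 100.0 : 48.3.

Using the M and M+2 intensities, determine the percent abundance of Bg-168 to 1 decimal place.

Let p = fractional abundance of Bg-168. I(M+2)/I(M) = [C(1,1)·p^0·(1−p)] / p^1 = 1·(1−p)/p = 48.3/100.0 = 0.4830
(1−p)/p = 0.4830/1 = 0.4830  ⇒  p = 1/(1 + 0.4830) = 0.6743
Bg-168: 67.4%, Bg-170: 32.6%.

67.4%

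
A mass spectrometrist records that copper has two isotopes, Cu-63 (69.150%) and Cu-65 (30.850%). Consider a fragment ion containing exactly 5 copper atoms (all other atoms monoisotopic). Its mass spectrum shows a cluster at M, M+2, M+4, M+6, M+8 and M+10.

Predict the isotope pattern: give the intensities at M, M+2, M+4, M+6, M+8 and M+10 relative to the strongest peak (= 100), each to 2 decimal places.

44.83 : 100.00 : 89.23 : 39.81 : 8.88 : 0.79

The 5 Cu atoms are independent, so intensities follow the terms of (0.69150 + 0.30850)^5.
P(M) = 0.69150^5 = 0.158111
P(M+2) = 5 × 0.69150^4 × 0.30850^1 = 0.352691
P(M+4) = 10 × 0.69150^3 × 0.30850^2 = 0.314693
P(M+6) = 10 × 0.69150^2 × 0.30850^3 = 0.140394
P(M+8) = 5 × 0.69150^1 × 0.30850^4 = 0.031317
P(M+10) = 0.30850^5 = 0.002794
The M+2 peak is largest (0.352691); scaling to 100 gives 44.83 : 100.00 : 89.23 : 39.81 : 8.88 : 0.79.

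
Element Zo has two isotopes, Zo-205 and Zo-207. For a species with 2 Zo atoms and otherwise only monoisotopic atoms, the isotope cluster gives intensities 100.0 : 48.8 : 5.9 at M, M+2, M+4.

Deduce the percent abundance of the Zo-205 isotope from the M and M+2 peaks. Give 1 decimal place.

Let p = fractional abundance of Zo-205. I(M+2)/I(M) = [C(2,1)·p^1·(1−p)] / p^2 = 2·(1−p)/p = 48.8/100.0 = 0.4880
(1−p)/p = 0.4880/2 = 0.2440  ⇒  p = 1/(1 + 0.2440) = 0.8039
Zo-205: 80.4%, Zo-207: 19.6%.

80.4%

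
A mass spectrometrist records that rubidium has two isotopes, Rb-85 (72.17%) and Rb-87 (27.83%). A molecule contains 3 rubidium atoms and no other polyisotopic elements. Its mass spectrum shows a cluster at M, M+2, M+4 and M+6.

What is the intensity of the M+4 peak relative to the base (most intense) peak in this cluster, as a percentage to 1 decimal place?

38.6%

(0.7217 + 0.2783)^3 gives M 0.3759, M+2 0.4349, M+4 0.1677, M+6 0.0216; the largest is M+2.
P(M+2) = C(3,1) × 0.7217^2 × 0.2783^1 = 3 × 0.52085089 × 0.2783 = 0.434858 (base)
P(M+4) = C(3,2) × 0.7217^1 × 0.2783^2 = 3 × 0.7217 × 0.07745089 = 0.167689
Relative intensity = 0.167689 / 0.434858 × 100 = 38.6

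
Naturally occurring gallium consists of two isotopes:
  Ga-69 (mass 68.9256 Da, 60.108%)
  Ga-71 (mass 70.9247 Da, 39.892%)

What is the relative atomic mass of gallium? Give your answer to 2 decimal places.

69.72 Da

The abundance-weighted mean is 0.60108 × 68.9256 + 0.39892 × 70.9247
= 41.42980 + 28.29328 = 69.72308 Da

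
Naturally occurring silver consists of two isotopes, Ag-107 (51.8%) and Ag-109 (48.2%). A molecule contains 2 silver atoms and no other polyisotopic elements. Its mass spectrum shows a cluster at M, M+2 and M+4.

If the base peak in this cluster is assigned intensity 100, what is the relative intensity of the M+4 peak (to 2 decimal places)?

(0.518 + 0.482)^2 gives M 0.2683, M+2 0.4994, M+4 0.2323; the largest is M+2.
P(M+2) = C(2,1) × 0.518^1 × 0.482^1 = 2 × 0.5180 × 0.4820 = 0.499352 (base)
P(M+4) = C(2,2) × 0.518^0 × 0.482^2 = 1 × 1.0000 × 0.232324 = 0.232324
Relative intensity = 0.232324 / 0.499352 × 100 = 46.53

46.53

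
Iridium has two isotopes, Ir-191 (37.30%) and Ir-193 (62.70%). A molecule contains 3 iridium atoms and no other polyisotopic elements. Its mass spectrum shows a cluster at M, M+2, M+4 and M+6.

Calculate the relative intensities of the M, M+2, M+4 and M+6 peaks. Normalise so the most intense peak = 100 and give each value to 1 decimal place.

11.8 : 59.5 : 100.0 : 56.0

Each Ir atom is independently Ir-191 (p = 0.3730) or Ir-193 (q = 0.6270); the cluster is the binomial expansion (p + q)^3.
P(M) = 0.3730^3 = 0.051895
P(M+2) = 3 × 0.3730^2 × 0.6270^1 = 0.261702
P(M+4) = 3 × 0.3730^1 × 0.6270^2 = 0.439911
P(M+6) = 0.6270^3 = 0.246492
The M+4 peak is largest (0.439911); scaling to 100 gives 11.8 : 59.5 : 100.0 : 56.0.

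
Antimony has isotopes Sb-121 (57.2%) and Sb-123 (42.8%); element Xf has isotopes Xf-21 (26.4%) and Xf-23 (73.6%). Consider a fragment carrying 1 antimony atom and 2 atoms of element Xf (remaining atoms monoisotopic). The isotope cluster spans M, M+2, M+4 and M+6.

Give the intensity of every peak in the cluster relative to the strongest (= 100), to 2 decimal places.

8.37 : 52.95 : 100.00 : 48.69

Antimony pattern (n=1): 0.5720 : 0.4280
Element Xf pattern (n=2): 0.069696 : 0.388608 : 0.541696
Convolve the two distributions (both contribute in 2-u steps):
  M: 0.5720×0.069696 = 0.039866
  M+2: 0.5720×0.388608 + 0.4280×0.069696 = 0.252114
  M+4: 0.5720×0.541696 + 0.4280×0.388608 = 0.476174
  M+6: 0.4280×0.541696 = 0.231846
Scale to base peak (0.476174) = 100: 8.37 : 52.95 : 100.00 : 48.69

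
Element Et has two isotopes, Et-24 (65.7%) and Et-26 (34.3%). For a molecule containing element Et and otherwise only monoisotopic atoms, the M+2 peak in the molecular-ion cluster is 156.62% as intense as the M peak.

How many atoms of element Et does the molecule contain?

With n Et atoms, P(M+2)/P(M) = C(n,1)·p^(n−1)q / p^n = n·q/p = n · 0.343/0.657.
n = 1.5662 × 0.657/0.343 = 3.00 ≈ 3

3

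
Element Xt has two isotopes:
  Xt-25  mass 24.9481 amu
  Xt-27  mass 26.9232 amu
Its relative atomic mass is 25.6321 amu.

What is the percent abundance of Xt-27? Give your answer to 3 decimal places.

34.631%

With x = fraction of Xt-25 (so Xt-27 is 1 − x):
24.9481·x + 26.9232·(1 − x) = 25.6321
(24.9481 − 26.9232)·x = 25.6321 − 26.9232
x = -1.2911 / -1.9751 = 0.65369 → 65.369% Xt-25, 34.631% Xt-27.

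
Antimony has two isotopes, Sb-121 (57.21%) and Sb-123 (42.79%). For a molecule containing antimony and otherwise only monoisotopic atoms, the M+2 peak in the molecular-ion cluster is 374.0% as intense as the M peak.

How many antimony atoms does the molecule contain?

With n Sb atoms, P(M+2)/P(M) = C(n,1)·p^(n−1)q / p^n = n·q/p = n · 0.4279/0.5721.
n = 3.740 × 0.5721/0.4279 = 5.00 ≈ 5

5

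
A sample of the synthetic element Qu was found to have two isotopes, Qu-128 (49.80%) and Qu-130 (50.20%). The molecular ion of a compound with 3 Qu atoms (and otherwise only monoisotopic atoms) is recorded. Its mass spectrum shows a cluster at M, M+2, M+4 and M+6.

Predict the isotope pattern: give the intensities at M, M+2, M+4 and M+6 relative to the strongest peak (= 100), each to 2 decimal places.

Each Qu atom is independently Qu-128 (p = 0.4980) or Qu-130 (q = 0.5020); the cluster is the binomial expansion (p + q)^3.
P(M) = 0.4980^3 = 0.123506
P(M+2) = 3 × 0.4980^2 × 0.5020^1 = 0.373494
P(M+4) = 3 × 0.4980^1 × 0.5020^2 = 0.376494
P(M+6) = 0.5020^3 = 0.126506
The M+4 peak is largest (0.376494); scaling to 100 gives 32.80 : 99.20 : 100.00 : 33.60.

32.80 : 99.20 : 100.00 : 33.60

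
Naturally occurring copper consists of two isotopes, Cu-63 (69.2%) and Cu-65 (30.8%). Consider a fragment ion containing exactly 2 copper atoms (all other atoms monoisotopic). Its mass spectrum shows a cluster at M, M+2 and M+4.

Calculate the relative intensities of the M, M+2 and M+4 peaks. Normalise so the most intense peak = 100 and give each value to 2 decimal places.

Each Cu atom is independently Cu-63 (p = 0.692) or Cu-65 (q = 0.308); the cluster is the binomial expansion (p + q)^2.
P(M) = 0.692^2 = 0.478864
P(M+2) = 2 × 0.692^1 × 0.308^1 = 0.426272
P(M+4) = 0.308^2 = 0.094864
The M peak is largest (0.478864); scaling to 100 gives 100.00 : 89.02 : 19.81.

100.00 : 89.02 : 19.81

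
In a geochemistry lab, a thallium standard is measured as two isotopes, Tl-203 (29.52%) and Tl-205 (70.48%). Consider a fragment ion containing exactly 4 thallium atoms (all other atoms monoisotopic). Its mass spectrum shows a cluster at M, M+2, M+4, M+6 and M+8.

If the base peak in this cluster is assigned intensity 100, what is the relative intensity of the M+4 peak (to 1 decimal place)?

Term probabilities: M 0.0076, M+2 0.0725, M+4 0.2597, M+6 0.4134, M+8 0.2468. Base peak = M+6.
P(M+6) = C(4,3) × 0.2952^1 × 0.7048^3 = 4 × 0.2952 × 0.35010449 = 0.413403 (base)
P(M+4) = C(4,2) × 0.2952^2 × 0.7048^2 = 6 × 0.08714304 × 0.49674304 = 0.259726
Relative intensity = 0.259726 / 0.413403 × 100 = 62.8

62.8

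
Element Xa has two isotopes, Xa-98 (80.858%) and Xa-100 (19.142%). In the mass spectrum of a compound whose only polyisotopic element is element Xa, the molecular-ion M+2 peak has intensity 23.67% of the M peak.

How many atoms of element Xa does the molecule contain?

With n Xa atoms, P(M+2)/P(M) = C(n,1)·p^(n−1)q / p^n = n·q/p = n · 0.19142/0.80858.
n = 0.2367 × 0.80858/0.19142 = 1.00 ≈ 1

1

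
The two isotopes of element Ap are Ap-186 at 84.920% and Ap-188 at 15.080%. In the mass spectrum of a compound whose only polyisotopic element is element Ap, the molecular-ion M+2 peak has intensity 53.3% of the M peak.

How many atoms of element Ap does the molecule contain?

3

The M+2/M ratio from n Ap atoms is n · q/p = n · 0.15080/0.84920.
n = 0.533 × 0.84920/0.15080 = 3.00 ≈ 3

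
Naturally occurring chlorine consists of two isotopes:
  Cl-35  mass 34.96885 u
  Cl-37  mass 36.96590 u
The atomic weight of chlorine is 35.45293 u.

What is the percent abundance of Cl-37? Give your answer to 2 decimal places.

24.24%

Let x be the fractional abundance of Cl-35; then Cl-37 has abundance 1 − x.
34.96885·x + 36.96590·(1 − x) = 35.45293
(34.96885 − 36.96590)·x = 35.45293 − 36.96590
x = -1.51297 / -1.99705 = 0.75760 → 75.76% Cl-35, 24.24% Cl-37.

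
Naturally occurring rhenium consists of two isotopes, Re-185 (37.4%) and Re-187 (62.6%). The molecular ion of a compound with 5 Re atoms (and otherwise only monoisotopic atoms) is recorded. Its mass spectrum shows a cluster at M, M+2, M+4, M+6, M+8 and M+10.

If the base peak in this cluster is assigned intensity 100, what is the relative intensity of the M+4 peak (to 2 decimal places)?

59.74

Binomial terms of (0.374 + 0.626)^5: M 0.0073, M+2 0.0612, M+4 0.2050, M+6 0.3431, M+8 0.2872, M+10 0.0961 → M+6 is the base peak.
P(M+6) = C(5,3) × 0.374^2 × 0.626^3 = 10 × 0.139876 × 0.24531438 = 0.343136 (base)
P(M+4) = C(5,2) × 0.374^3 × 0.626^2 = 10 × 0.05231362 × 0.391876 = 0.205005
Relative intensity = 0.205005 / 0.343136 × 100 = 59.74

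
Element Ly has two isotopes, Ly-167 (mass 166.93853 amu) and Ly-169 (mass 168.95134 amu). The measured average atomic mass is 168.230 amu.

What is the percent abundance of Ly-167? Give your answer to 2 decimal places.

35.84%

Writing the weighted mean with unknown fraction x of Ly-167:
166.93853·x + 168.95134·(1 − x) = 168.230
(166.93853 − 168.95134)·x = 168.230 − 168.95134
x = -0.72134 / -2.01281 = 0.35837 → 35.84% Ly-167, 64.16% Ly-169.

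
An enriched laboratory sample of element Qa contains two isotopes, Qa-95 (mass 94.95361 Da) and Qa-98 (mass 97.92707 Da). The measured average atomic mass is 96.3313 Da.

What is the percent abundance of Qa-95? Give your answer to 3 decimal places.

With x = fraction of Qa-95 (so Qa-98 is 1 − x):
94.95361·x + 97.92707·(1 − x) = 96.3313
(94.95361 − 97.92707)·x = 96.3313 − 97.92707
x = -1.59577 / -2.97346 = 0.53667 → 53.667% Qa-95, 46.333% Qa-98.

53.667%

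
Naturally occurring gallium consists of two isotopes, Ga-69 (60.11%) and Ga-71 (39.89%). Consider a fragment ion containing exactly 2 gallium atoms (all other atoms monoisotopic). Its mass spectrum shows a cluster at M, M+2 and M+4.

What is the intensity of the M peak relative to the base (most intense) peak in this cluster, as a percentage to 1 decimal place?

Binomial terms of (0.6011 + 0.3989)^2: M 0.3613, M+2 0.4796, M+4 0.1591 → M+2 is the base peak.
P(M+2) = C(2,1) × 0.6011^1 × 0.3989^1 = 2 × 0.6011 × 0.3989 = 0.479558 (base)
P(M) = C(2,0) × 0.6011^2 × 0.3989^0 = 1 × 0.36132121 × 1.0000 = 0.361321
Relative intensity = 0.361321 / 0.479558 × 100 = 75.3

75.3%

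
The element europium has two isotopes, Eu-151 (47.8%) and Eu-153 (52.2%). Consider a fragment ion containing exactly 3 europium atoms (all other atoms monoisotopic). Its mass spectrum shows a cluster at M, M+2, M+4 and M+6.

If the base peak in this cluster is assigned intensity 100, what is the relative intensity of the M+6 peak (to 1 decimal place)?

Term probabilities: M 0.1092, M+2 0.3578, M+4 0.3907, M+6 0.1422. Base peak = M+4.
P(M+4) = C(3,2) × 0.478^1 × 0.522^2 = 3 × 0.4780 × 0.272484 = 0.390742 (base)
P(M+6) = C(3,3) × 0.478^0 × 0.522^3 = 1 × 1.0000 × 0.14223665 = 0.142237
Relative intensity = 0.142237 / 0.390742 × 100 = 36.4

36.4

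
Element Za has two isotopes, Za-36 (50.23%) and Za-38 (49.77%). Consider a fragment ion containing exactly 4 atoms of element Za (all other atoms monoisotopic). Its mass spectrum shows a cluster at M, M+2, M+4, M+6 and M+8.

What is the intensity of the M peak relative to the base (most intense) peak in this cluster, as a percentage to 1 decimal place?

17.0%

Binomial terms of (0.5023 + 0.4977)^4: M 0.0637, M+2 0.2523, M+4 0.3750, M+6 0.2477, M+8 0.0614 → M+4 is the base peak.
P(M+4) = C(4,2) × 0.5023^2 × 0.4977^2 = 6 × 0.25230529 × 0.24770529 = 0.374984 (base)
P(M) = C(4,0) × 0.5023^4 × 0.4977^0 = 1 × 0.06365796 × 1.0000 = 0.063658
Relative intensity = 0.063658 / 0.374984 × 100 = 17.0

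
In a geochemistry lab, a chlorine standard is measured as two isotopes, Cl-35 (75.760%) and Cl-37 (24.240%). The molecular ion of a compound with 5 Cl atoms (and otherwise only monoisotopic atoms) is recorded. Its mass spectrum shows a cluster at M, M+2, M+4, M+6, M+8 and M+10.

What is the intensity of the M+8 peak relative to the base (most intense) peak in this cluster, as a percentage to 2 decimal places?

(0.75760 + 0.24240)^5 gives M 0.2496, M+2 0.3993, M+4 0.2555, M+6 0.0817, M+8 0.0131, M+10 0.0008; the largest is M+2.
P(M+2) = C(5,1) × 0.75760^4 × 0.24240^1 = 5 × 0.32942751 × 0.2424 = 0.399266 (base)
P(M+8) = C(5,4) × 0.75760^1 × 0.24240^4 = 5 × 0.7576 × 0.00345247 = 0.013078
Relative intensity = 0.013078 / 0.399266 × 100 = 3.28

3.28%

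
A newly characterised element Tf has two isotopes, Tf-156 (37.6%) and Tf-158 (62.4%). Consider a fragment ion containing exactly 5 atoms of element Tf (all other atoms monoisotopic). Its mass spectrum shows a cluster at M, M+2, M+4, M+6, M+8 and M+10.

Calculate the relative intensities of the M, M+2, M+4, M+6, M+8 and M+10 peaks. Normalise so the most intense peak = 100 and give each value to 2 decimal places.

Each Tf atom is independently Tf-156 (p = 0.376) or Tf-158 (q = 0.624); the cluster is the binomial expansion (p + q)^5.
P(M) = 0.376^5 = 0.007515
P(M+2) = 5 × 0.376^4 × 0.624^1 = 0.062360
P(M+4) = 10 × 0.376^3 × 0.624^2 = 0.206982
P(M+6) = 10 × 0.376^2 × 0.624^3 = 0.343502
P(M+8) = 5 × 0.376^1 × 0.624^4 = 0.285034
P(M+10) = 0.624^5 = 0.094607
The M+6 peak is largest (0.343502); scaling to 100 gives 2.19 : 18.15 : 60.26 : 100.00 : 82.98 : 27.54.

2.19 : 18.15 : 60.26 : 100.00 : 82.98 : 27.54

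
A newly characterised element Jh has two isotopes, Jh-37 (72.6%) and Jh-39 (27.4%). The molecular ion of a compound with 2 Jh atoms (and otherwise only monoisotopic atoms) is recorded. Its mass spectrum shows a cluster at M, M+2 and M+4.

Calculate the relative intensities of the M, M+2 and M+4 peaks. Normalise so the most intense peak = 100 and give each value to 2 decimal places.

100.00 : 75.48 : 14.24

The 2 Jh atoms are independent, so intensities follow the terms of (0.726 + 0.274)^2.
P(M) = 0.726^2 = 0.527076
P(M+2) = 2 × 0.726^1 × 0.274^1 = 0.397848
P(M+4) = 0.274^2 = 0.075076
The M peak is largest (0.527076); scaling to 100 gives 100.00 : 75.48 : 14.24.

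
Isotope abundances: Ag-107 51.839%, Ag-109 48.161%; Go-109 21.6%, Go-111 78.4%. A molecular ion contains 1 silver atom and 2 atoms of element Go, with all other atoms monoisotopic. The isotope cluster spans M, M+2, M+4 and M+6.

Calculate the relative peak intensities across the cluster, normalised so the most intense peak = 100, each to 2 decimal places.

5.02 : 41.11 : 100.00 : 61.45

Silver pattern (n=1): 0.51839 : 0.48161
Element Go pattern (n=2): 0.046656 : 0.338688 : 0.614656
Convolve the two distributions (both contribute in 2-u steps):
  M: 0.51839×0.046656 = 0.024186
  M+2: 0.51839×0.338688 + 0.48161×0.046656 = 0.198042
  M+4: 0.51839×0.614656 + 0.48161×0.338688 = 0.481747
  M+6: 0.48161×0.614656 = 0.296024
Scale to base peak (0.481747) = 100: 5.02 : 41.11 : 100.00 : 61.45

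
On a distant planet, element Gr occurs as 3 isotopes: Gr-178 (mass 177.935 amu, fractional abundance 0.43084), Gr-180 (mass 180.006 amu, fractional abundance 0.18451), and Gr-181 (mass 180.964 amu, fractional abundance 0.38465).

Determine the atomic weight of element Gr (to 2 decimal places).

179.48 amu

Ar = Σ fᵢ·mᵢ = 0.43084 × 177.935 + 0.18451 × 180.006 + 0.38465 × 180.964
= 76.6615 + 33.2129 + 69.6078 = 179.4822 amu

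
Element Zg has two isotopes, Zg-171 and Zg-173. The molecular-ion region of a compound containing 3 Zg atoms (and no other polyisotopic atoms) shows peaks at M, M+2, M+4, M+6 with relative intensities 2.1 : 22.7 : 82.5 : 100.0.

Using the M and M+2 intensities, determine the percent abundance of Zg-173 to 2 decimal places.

Let p = fractional abundance of Zg-171. I(M+2)/I(M) = [C(3,1)·p^2·(1−p)] / p^3 = 3·(1−p)/p = 22.7/2.1 = 10.8095
(1−p)/p = 10.8095/3 = 3.6032  ⇒  p = 1/(1 + 3.6032) = 0.2172
Zg-171: 21.72%, Zg-173: 78.28%.

78.28%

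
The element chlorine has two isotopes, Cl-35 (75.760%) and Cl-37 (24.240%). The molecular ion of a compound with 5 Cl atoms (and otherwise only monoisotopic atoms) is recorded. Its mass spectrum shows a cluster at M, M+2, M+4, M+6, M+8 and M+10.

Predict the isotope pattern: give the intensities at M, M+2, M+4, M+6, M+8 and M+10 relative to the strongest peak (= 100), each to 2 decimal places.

Each Cl atom is independently Cl-35 (p = 0.75760) or Cl-37 (q = 0.24240); the cluster is the binomial expansion (p + q)^5.
P(M) = 0.75760^5 = 0.249574
P(M+2) = 5 × 0.75760^4 × 0.24240^1 = 0.399266
P(M+4) = 10 × 0.75760^3 × 0.24240^2 = 0.255497
P(M+6) = 10 × 0.75760^2 × 0.24240^3 = 0.081748
P(M+8) = 5 × 0.75760^1 × 0.24240^4 = 0.013078
P(M+10) = 0.24240^5 = 0.000837
The M+2 peak is largest (0.399266); scaling to 100 gives 62.51 : 100.00 : 63.99 : 20.47 : 3.28 : 0.21.

62.51 : 100.00 : 63.99 : 20.47 : 3.28 : 0.21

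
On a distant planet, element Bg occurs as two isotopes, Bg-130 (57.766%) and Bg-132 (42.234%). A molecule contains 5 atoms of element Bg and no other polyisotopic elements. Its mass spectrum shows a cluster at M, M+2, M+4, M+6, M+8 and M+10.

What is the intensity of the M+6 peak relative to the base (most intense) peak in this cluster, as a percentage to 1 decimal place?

Binomial terms of (0.57766 + 0.42234)^5: M 0.0643, M+2 0.2351, M+4 0.3438, M+6 0.2514, M+8 0.0919, M+10 0.0134 → M+4 is the base peak.
P(M+4) = C(5,2) × 0.57766^3 × 0.42234^2 = 10 × 0.19275999 × 0.17837108 = 0.343828 (base)
P(M+6) = C(5,3) × 0.57766^2 × 0.42234^3 = 10 × 0.33369108 × 0.07533324 = 0.251380
Relative intensity = 0.251380 / 0.343828 × 100 = 73.1

73.1%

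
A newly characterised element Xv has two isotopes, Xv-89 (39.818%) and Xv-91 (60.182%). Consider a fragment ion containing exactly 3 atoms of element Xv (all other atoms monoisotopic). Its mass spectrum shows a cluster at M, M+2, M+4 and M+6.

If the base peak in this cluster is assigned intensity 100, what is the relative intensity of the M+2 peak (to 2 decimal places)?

66.16

(0.39818 + 0.60182)^3 gives M 0.0631, M+2 0.2863, M+4 0.4326, M+6 0.2180; the largest is M+4.
P(M+4) = C(3,2) × 0.39818^1 × 0.60182^2 = 3 × 0.39818 × 0.36218731 = 0.432647 (base)
P(M+2) = C(3,1) × 0.39818^2 × 0.60182^1 = 3 × 0.15854731 × 0.60182 = 0.286251
Relative intensity = 0.286251 / 0.432647 × 100 = 66.16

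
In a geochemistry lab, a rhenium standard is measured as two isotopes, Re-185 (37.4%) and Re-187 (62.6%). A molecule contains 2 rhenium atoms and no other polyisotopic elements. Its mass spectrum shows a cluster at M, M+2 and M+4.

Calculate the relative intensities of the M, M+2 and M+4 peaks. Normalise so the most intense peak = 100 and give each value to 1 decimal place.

Expanding (0.374 + 0.626)^2:
P(M) = 0.374^2 = 0.139876
P(M+2) = 2 × 0.374^1 × 0.626^1 = 0.468248
P(M+4) = 0.626^2 = 0.391876
The M+2 peak is largest (0.468248); scaling to 100 gives 29.9 : 100.0 : 83.7.

29.9 : 100.0 : 83.7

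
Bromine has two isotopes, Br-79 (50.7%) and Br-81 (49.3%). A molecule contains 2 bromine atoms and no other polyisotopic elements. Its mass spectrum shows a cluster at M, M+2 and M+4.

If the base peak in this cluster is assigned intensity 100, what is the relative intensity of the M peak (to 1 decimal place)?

Term probabilities: M 0.2570, M+2 0.4999, M+4 0.2430. Base peak = M+2.
P(M+2) = C(2,1) × 0.507^1 × 0.493^1 = 2 × 0.5070 × 0.4930 = 0.499902 (base)
P(M) = C(2,0) × 0.507^2 × 0.493^0 = 1 × 0.257049 × 1.0000 = 0.257049
Relative intensity = 0.257049 / 0.499902 × 100 = 51.4

51.4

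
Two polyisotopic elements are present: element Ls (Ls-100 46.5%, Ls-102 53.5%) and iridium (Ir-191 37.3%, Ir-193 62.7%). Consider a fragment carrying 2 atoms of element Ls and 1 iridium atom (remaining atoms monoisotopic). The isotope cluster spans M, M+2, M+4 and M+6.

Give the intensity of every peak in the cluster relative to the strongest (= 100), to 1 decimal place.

Element Ls pattern (n=2): 0.216225 : 0.49755 : 0.286225
Iridium pattern (n=1): 0.3730 : 0.6270
Convolve the two distributions (both contribute in 2-u steps):
  M: 0.216225×0.3730 = 0.080652
  M+2: 0.216225×0.6270 + 0.49755×0.3730 = 0.321159
  M+4: 0.49755×0.6270 + 0.286225×0.3730 = 0.418726
  M+6: 0.286225×0.6270 = 0.179463
Scale to base peak (0.418726) = 100: 19.3 : 76.7 : 100.0 : 42.9

19.3 : 76.7 : 100.0 : 42.9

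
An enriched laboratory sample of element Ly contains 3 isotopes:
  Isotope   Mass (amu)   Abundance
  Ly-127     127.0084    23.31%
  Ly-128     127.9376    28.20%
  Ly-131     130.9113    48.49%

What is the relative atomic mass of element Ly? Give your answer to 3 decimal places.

129.163 amu

The abundance-weighted mean is 0.2331 × 127.0084 + 0.2820 × 127.9376 + 0.4849 × 130.9113
= 29.60566 + 36.07840 + 63.47889 = 129.16295 amu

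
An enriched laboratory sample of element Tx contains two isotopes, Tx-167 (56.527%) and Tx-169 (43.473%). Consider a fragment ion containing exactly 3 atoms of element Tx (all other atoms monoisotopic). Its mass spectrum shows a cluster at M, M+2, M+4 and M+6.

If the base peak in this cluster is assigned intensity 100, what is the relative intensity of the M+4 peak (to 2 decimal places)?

76.91

(0.56527 + 0.43473)^3 gives M 0.1806, M+2 0.4167, M+4 0.3205, M+6 0.0822; the largest is M+2.
P(M+2) = C(3,1) × 0.56527^2 × 0.43473^1 = 3 × 0.31953017 × 0.43473 = 0.416728 (base)
P(M+4) = C(3,2) × 0.56527^1 × 0.43473^2 = 3 × 0.56527 × 0.18899017 = 0.320491
Relative intensity = 0.320491 / 0.416728 × 100 = 76.91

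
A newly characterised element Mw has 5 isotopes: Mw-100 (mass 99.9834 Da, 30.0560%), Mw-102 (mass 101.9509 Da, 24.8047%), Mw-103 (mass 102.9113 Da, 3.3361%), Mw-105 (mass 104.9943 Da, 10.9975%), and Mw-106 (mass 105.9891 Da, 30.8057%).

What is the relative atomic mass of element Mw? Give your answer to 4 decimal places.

Average mass = Σ (abundance × isotope mass) = 0.300560 × 99.9834 + 0.248047 × 101.9509 + 0.033361 × 102.9113 + 0.109975 × 104.9943 + 0.308057 × 105.9891
= 30.05101 + 25.28861 + 3.43322 + 11.54675 + 32.65068 = 102.97027 Da

102.9703 Da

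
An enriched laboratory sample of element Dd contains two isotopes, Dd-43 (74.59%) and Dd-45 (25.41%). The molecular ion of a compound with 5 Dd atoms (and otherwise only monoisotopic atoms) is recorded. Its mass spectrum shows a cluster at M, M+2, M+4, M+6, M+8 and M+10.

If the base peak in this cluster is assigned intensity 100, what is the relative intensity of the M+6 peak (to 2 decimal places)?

23.21

Binomial terms of (0.7459 + 0.2541)^5: M 0.2309, M+2 0.3933, M+4 0.2679, M+6 0.0913, M+8 0.0155, M+10 0.0011 → M+2 is the base peak.
P(M+2) = C(5,1) × 0.7459^4 × 0.2541^1 = 5 × 0.30954403 × 0.2541 = 0.393276 (base)
P(M+6) = C(5,3) × 0.7459^2 × 0.2541^3 = 10 × 0.55636681 × 0.01640643 = 0.091280
Relative intensity = 0.091280 / 0.393276 × 100 = 23.21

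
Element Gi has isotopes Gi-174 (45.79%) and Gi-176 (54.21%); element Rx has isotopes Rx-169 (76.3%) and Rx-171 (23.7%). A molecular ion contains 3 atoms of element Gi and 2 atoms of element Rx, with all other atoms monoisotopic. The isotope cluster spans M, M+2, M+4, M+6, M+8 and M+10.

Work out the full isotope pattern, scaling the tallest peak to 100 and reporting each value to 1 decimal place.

Element Gi pattern (n=3): 0.096009 : 0.34099024 : 0.40369253 : 0.15930823
Element Rx pattern (n=2): 0.582169 : 0.361662 : 0.056169
Convolve the two distributions (both contribute in 2-u steps):
  M: 0.096009×0.582169 = 0.055893
  M+2: 0.096009×0.361662 + 0.34099024×0.582169 = 0.233237
  M+4: 0.096009×0.056169 + 0.34099024×0.361662 + 0.40369253×0.582169 = 0.363733
  M+6: 0.34099024×0.056169 + 0.40369253×0.361662 + 0.15930823×0.582169 = 0.257898
  M+8: 0.40369253×0.056169 + 0.15930823×0.361662 = 0.080291
  M+10: 0.15930823×0.056169 = 0.008948
Scale to base peak (0.363733) = 100: 15.4 : 64.1 : 100.0 : 70.9 : 22.1 : 2.5

15.4 : 64.1 : 100.0 : 70.9 : 22.1 : 2.5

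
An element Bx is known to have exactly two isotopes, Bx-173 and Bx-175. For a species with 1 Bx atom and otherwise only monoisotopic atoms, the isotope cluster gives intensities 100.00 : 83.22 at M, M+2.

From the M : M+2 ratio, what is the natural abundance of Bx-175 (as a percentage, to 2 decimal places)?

If p is the fraction of Bx that is Bx-173, then I(M+2)/I(M) = [C(1,1)·p^0·(1−p)] / p^1 = 1·(1−p)/p = 83.22/100.00 = 0.8322
(1−p)/p = 0.8322/1 = 0.8322  ⇒  p = 1/(1 + 0.8322) = 0.5458
Bx-173: 54.58%, Bx-175: 45.42%.

45.42%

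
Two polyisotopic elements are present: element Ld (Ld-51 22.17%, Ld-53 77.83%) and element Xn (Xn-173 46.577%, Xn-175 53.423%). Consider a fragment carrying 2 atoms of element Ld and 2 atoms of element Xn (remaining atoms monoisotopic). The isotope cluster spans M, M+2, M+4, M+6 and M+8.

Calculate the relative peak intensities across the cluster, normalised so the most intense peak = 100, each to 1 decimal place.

2.7 : 24.8 : 79.3 : 100.0 : 43.2

Element Ld pattern (n=2): 0.04915089 : 0.34509822 : 0.60575089
Element Xn pattern (n=2): 0.21694169 : 0.49765661 : 0.28540169
Convolve the two distributions (both contribute in 2-u steps):
  M: 0.04915089×0.21694169 = 0.010663
  M+2: 0.04915089×0.49765661 + 0.34509822×0.21694169 = 0.099326
  M+4: 0.04915089×0.28540169 + 0.34509822×0.49765661 + 0.60575089×0.21694169 = 0.317181
  M+6: 0.34509822×0.28540169 + 0.60575089×0.49765661 = 0.399948
  M+8: 0.60575089×0.28540169 = 0.172882
Scale to base peak (0.399948) = 100: 2.7 : 24.8 : 79.3 : 100.0 : 43.2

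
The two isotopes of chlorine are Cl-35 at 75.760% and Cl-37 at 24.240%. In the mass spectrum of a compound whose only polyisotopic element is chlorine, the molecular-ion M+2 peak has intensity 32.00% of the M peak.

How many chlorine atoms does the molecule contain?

1

The M+2/M ratio from n Cl atoms is n · q/p = n · 0.24240/0.75760.
n = 0.3200 × 0.75760/0.24240 = 1.00 ≈ 1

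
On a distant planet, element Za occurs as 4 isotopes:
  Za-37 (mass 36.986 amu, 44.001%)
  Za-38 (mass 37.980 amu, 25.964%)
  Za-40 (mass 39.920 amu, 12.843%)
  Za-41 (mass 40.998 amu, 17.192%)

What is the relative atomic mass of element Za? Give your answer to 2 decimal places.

38.31 amu

Average mass = Σ (abundance × isotope mass) = 0.44001 × 36.986 + 0.25964 × 37.980 + 0.12843 × 39.920 + 0.17192 × 40.998
= 16.2742 + 9.8611 + 5.1269 + 7.0484 = 38.3106 amu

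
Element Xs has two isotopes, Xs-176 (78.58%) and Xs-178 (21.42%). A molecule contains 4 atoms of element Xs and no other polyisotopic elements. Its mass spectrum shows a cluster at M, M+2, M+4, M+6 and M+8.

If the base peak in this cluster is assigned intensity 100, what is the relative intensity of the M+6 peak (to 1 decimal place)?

7.4

Term probabilities: M 0.3813, M+2 0.4157, M+4 0.1700, M+6 0.0309, M+8 0.0021. Base peak = M+2.
P(M+2) = C(4,1) × 0.7858^3 × 0.2142^1 = 4 × 0.48521707 × 0.2142 = 0.415734 (base)
P(M+6) = C(4,3) × 0.7858^1 × 0.2142^3 = 4 × 0.7858 × 0.00982785 = 0.030891
Relative intensity = 0.030891 / 0.415734 × 100 = 7.4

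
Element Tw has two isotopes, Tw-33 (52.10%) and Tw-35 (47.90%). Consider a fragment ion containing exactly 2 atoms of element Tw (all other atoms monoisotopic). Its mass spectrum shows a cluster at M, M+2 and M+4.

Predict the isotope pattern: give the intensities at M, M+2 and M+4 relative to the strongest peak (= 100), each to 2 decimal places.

The 2 Tw atoms are independent, so intensities follow the terms of (0.5210 + 0.4790)^2.
P(M) = 0.5210^2 = 0.271441
P(M+2) = 2 × 0.5210^1 × 0.4790^1 = 0.499118
P(M+4) = 0.4790^2 = 0.229441
The M+2 peak is largest (0.499118); scaling to 100 gives 54.38 : 100.00 : 45.97.

54.38 : 100.00 : 45.97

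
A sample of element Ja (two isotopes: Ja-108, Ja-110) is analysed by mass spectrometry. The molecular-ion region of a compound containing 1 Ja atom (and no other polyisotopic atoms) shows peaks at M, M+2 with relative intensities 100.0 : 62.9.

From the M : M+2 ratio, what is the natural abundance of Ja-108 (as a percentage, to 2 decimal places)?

61.39%

Let p = fractional abundance of Ja-108. I(M+2)/I(M) = [C(1,1)·p^0·(1−p)] / p^1 = 1·(1−p)/p = 62.9/100.0 = 0.6290
(1−p)/p = 0.6290/1 = 0.6290  ⇒  p = 1/(1 + 0.6290) = 0.6139
Ja-108: 61.39%, Ja-110: 38.61%.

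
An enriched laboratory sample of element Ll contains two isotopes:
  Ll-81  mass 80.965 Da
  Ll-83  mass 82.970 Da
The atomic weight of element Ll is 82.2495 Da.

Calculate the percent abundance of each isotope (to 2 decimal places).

Ll-81: 35.94%, Ll-83: 64.06%

Writing the weighted mean with unknown fraction x of Ll-81:
80.965·x + 82.970·(1 − x) = 82.2495
(80.965 − 82.970)·x = 82.2495 − 82.970
x = -0.7205 / -2.005 = 0.35935 → 35.94% Ll-81, 64.06% Ll-83.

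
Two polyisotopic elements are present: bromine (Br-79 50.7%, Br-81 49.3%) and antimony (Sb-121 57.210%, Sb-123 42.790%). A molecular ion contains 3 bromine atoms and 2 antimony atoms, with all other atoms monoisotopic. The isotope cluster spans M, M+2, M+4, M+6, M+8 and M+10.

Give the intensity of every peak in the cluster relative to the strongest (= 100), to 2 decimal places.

Bromine pattern (n=3): 0.13032384 : 0.38017547 : 0.36967753 : 0.11982316
Antimony pattern (n=2): 0.32729841 : 0.48960318 : 0.18309841
Convolve the two distributions (both contribute in 2-u steps):
  M: 0.13032384×0.32729841 = 0.042655
  M+2: 0.13032384×0.48960318 + 0.38017547×0.32729841 = 0.188238
  M+4: 0.13032384×0.18309841 + 0.38017547×0.48960318 + 0.36967753×0.32729841 = 0.330992
  M+6: 0.38017547×0.18309841 + 0.36967753×0.48960318 + 0.11982316×0.32729841 = 0.289823
  M+8: 0.36967753×0.18309841 + 0.11982316×0.48960318 = 0.126353
  M+10: 0.11982316×0.18309841 = 0.021939
Scale to base peak (0.330992) = 100: 12.89 : 56.87 : 100.00 : 87.56 : 38.17 : 6.63

12.89 : 56.87 : 100.00 : 87.56 : 38.17 : 6.63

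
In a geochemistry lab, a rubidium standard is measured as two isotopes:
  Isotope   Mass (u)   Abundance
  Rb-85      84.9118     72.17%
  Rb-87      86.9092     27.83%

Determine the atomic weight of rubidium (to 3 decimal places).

Average mass = Σ (abundance × isotope mass) = 0.7217 × 84.9118 + 0.2783 × 86.9092
= 61.28085 + 24.18683 = 85.46768 u

85.468 u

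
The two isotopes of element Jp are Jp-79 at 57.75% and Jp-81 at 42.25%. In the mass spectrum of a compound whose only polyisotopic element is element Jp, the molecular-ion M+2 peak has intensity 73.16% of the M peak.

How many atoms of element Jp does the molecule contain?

For n independent Jp atoms, I(M+2)/I(M) = n · (abundance Jp-81) / (abundance Jp-79) = n · 0.4225/0.5775.
n = 0.7316 × 0.5775/0.4225 = 1.00 ≈ 1

1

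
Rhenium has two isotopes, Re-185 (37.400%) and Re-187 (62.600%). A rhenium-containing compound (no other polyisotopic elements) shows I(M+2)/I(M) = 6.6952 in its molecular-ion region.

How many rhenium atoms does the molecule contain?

For n independent Re atoms, I(M+2)/I(M) = n · (abundance Re-187) / (abundance Re-185) = n · 0.62600/0.37400.
n = 6.6952 × 0.37400/0.62600 = 4.00 ≈ 4

4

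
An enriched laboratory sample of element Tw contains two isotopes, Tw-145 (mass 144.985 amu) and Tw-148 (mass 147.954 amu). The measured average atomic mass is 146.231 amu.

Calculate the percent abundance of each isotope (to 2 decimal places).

Tw-145: 58.03%, Tw-148: 41.97%

With x = fraction of Tw-145 (so Tw-148 is 1 − x):
144.985·x + 147.954·(1 − x) = 146.231
(144.985 − 147.954)·x = 146.231 − 147.954
x = -1.723 / -2.969 = 0.58033 → 58.03% Tw-145, 41.97% Tw-148.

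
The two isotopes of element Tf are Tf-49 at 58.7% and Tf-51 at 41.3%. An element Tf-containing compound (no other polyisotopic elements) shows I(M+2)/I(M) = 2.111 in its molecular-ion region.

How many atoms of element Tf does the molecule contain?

3

The M+2/M ratio from n Tf atoms is n · q/p = n · 0.413/0.587.
n = 2.111 × 0.587/0.413 = 3.00 ≈ 3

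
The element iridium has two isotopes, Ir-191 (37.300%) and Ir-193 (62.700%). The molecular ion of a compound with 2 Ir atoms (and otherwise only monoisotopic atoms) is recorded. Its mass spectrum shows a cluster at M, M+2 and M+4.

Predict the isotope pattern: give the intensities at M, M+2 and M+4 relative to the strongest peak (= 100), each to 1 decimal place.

The 2 Ir atoms are independent, so intensities follow the terms of (0.37300 + 0.62700)^2.
P(M) = 0.37300^2 = 0.139129
P(M+2) = 2 × 0.37300^1 × 0.62700^1 = 0.467742
P(M+4) = 0.62700^2 = 0.393129
The M+2 peak is largest (0.467742); scaling to 100 gives 29.7 : 100.0 : 84.0.

29.7 : 100.0 : 84.0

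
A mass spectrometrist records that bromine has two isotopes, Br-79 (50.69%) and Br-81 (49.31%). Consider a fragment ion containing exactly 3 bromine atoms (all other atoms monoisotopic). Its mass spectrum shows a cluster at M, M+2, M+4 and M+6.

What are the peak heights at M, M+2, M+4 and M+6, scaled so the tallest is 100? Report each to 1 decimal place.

Each Br atom is independently Br-79 (p = 0.5069) or Br-81 (q = 0.4931); the cluster is the binomial expansion (p + q)^3.
P(M) = 0.5069^3 = 0.130247
P(M+2) = 3 × 0.5069^2 × 0.4931^1 = 0.380103
P(M+4) = 3 × 0.5069^1 × 0.4931^2 = 0.369755
P(M+6) = 0.4931^3 = 0.119896
The M+2 peak is largest (0.380103); scaling to 100 gives 34.3 : 100.0 : 97.3 : 31.5.

34.3 : 100.0 : 97.3 : 31.5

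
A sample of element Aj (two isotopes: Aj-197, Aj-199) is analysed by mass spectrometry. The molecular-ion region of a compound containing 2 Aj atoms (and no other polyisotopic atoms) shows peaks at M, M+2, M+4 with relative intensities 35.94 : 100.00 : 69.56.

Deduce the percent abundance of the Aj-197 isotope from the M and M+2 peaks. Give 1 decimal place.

Write p for the Aj-197 fraction. I(M+2)/I(M) = [C(2,1)·p^1·(1−p)] / p^2 = 2·(1−p)/p = 100.00/35.94 = 2.7824
(1−p)/p = 2.7824/2 = 1.3912  ⇒  p = 1/(1 + 1.3912) = 0.4182
Aj-197: 41.8%, Aj-199: 58.2%.

41.8%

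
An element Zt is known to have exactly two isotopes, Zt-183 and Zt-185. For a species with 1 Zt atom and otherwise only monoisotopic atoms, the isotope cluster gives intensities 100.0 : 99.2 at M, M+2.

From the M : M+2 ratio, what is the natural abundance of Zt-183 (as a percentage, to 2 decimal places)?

If p is the fraction of Zt that is Zt-183, then I(M+2)/I(M) = [C(1,1)·p^0·(1−p)] / p^1 = 1·(1−p)/p = 99.2/100.0 = 0.9920
(1−p)/p = 0.9920/1 = 0.9920  ⇒  p = 1/(1 + 0.9920) = 0.5020
Zt-183: 50.20%, Zt-185: 49.80%.

50.20%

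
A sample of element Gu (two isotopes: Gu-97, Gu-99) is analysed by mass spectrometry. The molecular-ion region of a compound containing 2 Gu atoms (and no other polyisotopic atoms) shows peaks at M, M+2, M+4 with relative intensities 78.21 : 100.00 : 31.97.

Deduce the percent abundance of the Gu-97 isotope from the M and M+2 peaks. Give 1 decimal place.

If p is the fraction of Gu that is Gu-97, then I(M+2)/I(M) = [C(2,1)·p^1·(1−p)] / p^2 = 2·(1−p)/p = 100.00/78.21 = 1.2786
(1−p)/p = 1.2786/2 = 0.6393  ⇒  p = 1/(1 + 0.6393) = 0.6100
Gu-97: 61.0%, Gu-99: 39.0%.

61.0%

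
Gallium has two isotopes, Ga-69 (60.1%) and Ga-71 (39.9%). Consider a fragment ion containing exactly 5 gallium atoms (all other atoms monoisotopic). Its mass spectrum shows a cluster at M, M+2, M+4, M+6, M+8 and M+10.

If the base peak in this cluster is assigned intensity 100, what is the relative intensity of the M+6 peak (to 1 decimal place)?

Binomial terms of (0.601 + 0.399)^5: M 0.0784, M+2 0.2603, M+4 0.3456, M+6 0.2294, M+8 0.0762, M+10 0.0101 → M+4 is the base peak.
P(M+4) = C(5,2) × 0.601^3 × 0.399^2 = 10 × 0.2170818 × 0.159201 = 0.345596 (base)
P(M+6) = C(5,3) × 0.601^2 × 0.399^3 = 10 × 0.361201 × 0.0635212 = 0.229439
Relative intensity = 0.229439 / 0.345596 × 100 = 66.4

66.4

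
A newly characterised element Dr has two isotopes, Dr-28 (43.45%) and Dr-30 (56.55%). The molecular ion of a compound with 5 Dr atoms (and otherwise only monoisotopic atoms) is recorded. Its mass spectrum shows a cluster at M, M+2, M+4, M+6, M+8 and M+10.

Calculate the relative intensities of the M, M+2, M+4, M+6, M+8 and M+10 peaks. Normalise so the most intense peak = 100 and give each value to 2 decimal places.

Each Dr atom is independently Dr-28 (p = 0.4345) or Dr-30 (q = 0.5655); the cluster is the binomial expansion (p + q)^5.
P(M) = 0.4345^5 = 0.015486
P(M+2) = 5 × 0.4345^4 × 0.5655^1 = 0.100777
P(M+4) = 10 × 0.4345^3 × 0.5655^2 = 0.262322
P(M+6) = 10 × 0.4345^2 × 0.5655^3 = 0.341411
P(M+8) = 5 × 0.4345^1 × 0.5655^4 = 0.222172
P(M+10) = 0.5655^5 = 0.057831
The M+6 peak is largest (0.341411); scaling to 100 gives 4.54 : 29.52 : 76.83 : 100.00 : 65.07 : 16.94.

4.54 : 29.52 : 76.83 : 100.00 : 65.07 : 16.94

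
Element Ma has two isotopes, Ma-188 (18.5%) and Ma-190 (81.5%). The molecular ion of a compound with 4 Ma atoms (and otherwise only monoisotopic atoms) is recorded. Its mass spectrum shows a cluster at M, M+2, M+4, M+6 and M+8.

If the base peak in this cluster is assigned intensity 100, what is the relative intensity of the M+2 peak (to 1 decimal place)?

4.7

Binomial terms of (0.185 + 0.815)^4: M 0.0012, M+2 0.0206, M+4 0.1364, M+6 0.4006, M+8 0.4412 → M+8 is the base peak.
P(M+8) = C(4,4) × 0.185^0 × 0.815^4 = 1 × 1.0000 × 0.44119485 = 0.441195 (base)
P(M+2) = C(4,1) × 0.185^3 × 0.815^1 = 4 × 0.00633162 × 0.8150 = 0.020641
Relative intensity = 0.020641 / 0.441195 × 100 = 4.7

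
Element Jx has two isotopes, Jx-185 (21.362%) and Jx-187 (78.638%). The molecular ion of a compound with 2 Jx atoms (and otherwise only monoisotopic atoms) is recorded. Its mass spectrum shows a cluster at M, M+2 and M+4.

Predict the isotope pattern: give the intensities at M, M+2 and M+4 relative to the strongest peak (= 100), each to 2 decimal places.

Expanding (0.21362 + 0.78638)^2:
P(M) = 0.21362^2 = 0.045634
P(M+2) = 2 × 0.21362^1 × 0.78638^1 = 0.335973
P(M+4) = 0.78638^2 = 0.618394
The M+4 peak is largest (0.618394); scaling to 100 gives 7.38 : 54.33 : 100.00.

7.38 : 54.33 : 100.00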